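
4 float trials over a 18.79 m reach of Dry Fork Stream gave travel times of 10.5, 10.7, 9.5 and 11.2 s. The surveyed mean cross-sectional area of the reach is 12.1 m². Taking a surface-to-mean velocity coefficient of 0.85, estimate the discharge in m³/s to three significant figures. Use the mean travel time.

t̄ = (10.5 + 10.7 + 9.5 + 11.2) / 4 = 10.475 s
v_surface = L / t̄ = 18.79 / 10.475 = 1.794 m/s
v_mean = 0.85 × 1.794 = 1.525 m/s
Q = A × v_mean = 12.1 × 1.525 = 18.45 m³/s

18.4 m³/s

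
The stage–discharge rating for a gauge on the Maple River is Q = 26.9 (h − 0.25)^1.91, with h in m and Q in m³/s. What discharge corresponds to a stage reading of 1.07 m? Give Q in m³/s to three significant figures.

18.4 m³/s

Q = 26.9 × (1.07 − 0.25)^1.91 = 26.9 × 0.82^1.91 = 18.41 m³/s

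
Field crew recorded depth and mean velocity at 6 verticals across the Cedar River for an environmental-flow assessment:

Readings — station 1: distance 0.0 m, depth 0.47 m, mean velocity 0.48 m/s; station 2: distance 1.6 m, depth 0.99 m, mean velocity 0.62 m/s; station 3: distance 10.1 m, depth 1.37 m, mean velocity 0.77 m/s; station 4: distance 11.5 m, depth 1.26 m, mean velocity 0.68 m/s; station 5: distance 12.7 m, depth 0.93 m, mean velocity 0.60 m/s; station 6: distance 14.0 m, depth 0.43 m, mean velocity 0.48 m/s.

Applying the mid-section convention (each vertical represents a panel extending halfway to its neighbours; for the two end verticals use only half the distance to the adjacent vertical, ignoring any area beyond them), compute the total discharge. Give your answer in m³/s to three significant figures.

10.4 m³/s

w_1 = (1.6 − 0.0)/2 = 0.8 m; q_1 = 0.48 × 0.47 × 0.8 = 0.1805 m³/s
w_2 = (10.1 − 0.0)/2 = 5.05 m; q_2 = 0.62 × 0.99 × 5.05 = 3.100 m³/s
w_3 = (11.5 − 1.6)/2 = 4.95 m; q_3 = 0.77 × 1.37 × 4.95 = 5.222 m³/s
w_4 = (12.7 − 10.1)/2 = 1.3 m; q_4 = 0.68 × 1.26 × 1.3 = 1.114 m³/s
w_5 = (14.0 − 11.5)/2 = 1.25 m; q_5 = 0.60 × 0.93 × 1.25 = 0.6975 m³/s
w_6 = (14.0 − 12.7)/2 = 0.65 m; q_6 = 0.48 × 0.43 × 0.65 = 0.1342 m³/s
Q = Σ qᵢ = 10.45 m³/s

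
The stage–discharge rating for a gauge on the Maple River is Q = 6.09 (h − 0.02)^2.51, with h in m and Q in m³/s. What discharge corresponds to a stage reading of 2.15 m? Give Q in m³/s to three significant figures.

Q = 6.09 × (2.15 − 0.02)^2.51 = 6.09 × 2.13^2.51 = 40.63 m³/s

40.6 m³/s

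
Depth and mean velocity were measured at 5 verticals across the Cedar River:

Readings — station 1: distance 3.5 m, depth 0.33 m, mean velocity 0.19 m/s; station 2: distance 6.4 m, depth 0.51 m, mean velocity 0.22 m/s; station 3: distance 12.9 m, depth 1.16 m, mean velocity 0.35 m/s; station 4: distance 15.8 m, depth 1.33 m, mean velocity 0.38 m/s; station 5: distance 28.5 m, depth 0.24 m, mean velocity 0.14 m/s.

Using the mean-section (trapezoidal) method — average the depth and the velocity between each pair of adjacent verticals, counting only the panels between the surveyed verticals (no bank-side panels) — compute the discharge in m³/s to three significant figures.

5.71 m³/s

Panel 1-2: Δb = 2.9 m, d̄ = (0.33+0.51)/2 = 0.42, v̄ = (0.19+0.22)/2 = 0.205 → q = 2.9×0.42×0.205 = 0.2497 m³/s
Panel 2-3: Δb = 6.5 m, d̄ = (0.51+1.16)/2 = 0.835, v̄ = (0.22+0.35)/2 = 0.285 → q = 6.5×0.835×0.285 = 1.547 m³/s
Panel 3-4: Δb = 2.9 m, d̄ = (1.16+1.33)/2 = 1.245, v̄ = (0.35+0.38)/2 = 0.365 → q = 2.9×1.245×0.365 = 1.318 m³/s
Panel 4-5: Δb = 12.7 m, d̄ = (1.33+0.24)/2 = 0.785, v̄ = (0.38+0.14)/2 = 0.26 → q = 12.7×0.785×0.26 = 2.592 m³/s
Q = Σ q = 5.706 m³/s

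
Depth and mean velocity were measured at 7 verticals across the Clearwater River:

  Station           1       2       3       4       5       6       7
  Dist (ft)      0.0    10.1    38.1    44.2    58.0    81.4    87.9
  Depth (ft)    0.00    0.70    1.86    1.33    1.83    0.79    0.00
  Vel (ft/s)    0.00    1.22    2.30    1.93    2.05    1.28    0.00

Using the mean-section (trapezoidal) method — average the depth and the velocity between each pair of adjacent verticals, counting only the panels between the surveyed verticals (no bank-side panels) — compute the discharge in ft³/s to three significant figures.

Panel 1-2: Δb = 10.1 ft, d̄ = (0.00+0.70)/2 = 0.35, v̄ = (0.00+1.22)/2 = 0.61 → q = 10.1×0.35×0.61 = 2.156 ft³/s
Panel 2-3: Δb = 28 ft, d̄ = (0.70+1.86)/2 = 1.28, v̄ = (1.22+2.30)/2 = 1.76 → q = 28×1.28×1.76 = 63.08 ft³/s
Panel 3-4: Δb = 6.1 ft, d̄ = (1.86+1.33)/2 = 1.595, v̄ = (2.30+1.93)/2 = 2.115 → q = 6.1×1.595×2.115 = 20.58 ft³/s
Panel 4-5: Δb = 13.8 ft, d̄ = (1.33+1.83)/2 = 1.58, v̄ = (1.93+2.05)/2 = 1.99 → q = 13.8×1.58×1.99 = 43.39 ft³/s
Panel 5-6: Δb = 23.4 ft, d̄ = (1.83+0.79)/2 = 1.31, v̄ = (2.05+1.28)/2 = 1.665 → q = 23.4×1.31×1.665 = 51.04 ft³/s
Panel 6-7: Δb = 6.5 ft, d̄ = (0.79+0.00)/2 = 0.395, v̄ = (1.28+0.00)/2 = 0.64 → q = 6.5×0.395×0.64 = 1.643 ft³/s
Q = Σ q = 181.9 ft³/s

182 ft³/s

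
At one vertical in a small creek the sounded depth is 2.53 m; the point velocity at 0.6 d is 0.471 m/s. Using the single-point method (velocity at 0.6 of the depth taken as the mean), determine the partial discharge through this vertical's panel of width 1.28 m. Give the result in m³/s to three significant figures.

1.53 m³/s

v̄ = v₀.₆ = 0.471 m/s
q = v̄ × d × w = 0.4710 × 2.53 × 1.28 = 1.525 m³/s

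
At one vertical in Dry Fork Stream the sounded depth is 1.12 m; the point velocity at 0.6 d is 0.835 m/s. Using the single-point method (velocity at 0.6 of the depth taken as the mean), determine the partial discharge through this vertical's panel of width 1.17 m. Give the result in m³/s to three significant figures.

1.09 m³/s

v̄ = v₀.₆ = 0.835 m/s
q = v̄ × d × w = 0.8350 × 1.12 × 1.17 = 1.094 m³/s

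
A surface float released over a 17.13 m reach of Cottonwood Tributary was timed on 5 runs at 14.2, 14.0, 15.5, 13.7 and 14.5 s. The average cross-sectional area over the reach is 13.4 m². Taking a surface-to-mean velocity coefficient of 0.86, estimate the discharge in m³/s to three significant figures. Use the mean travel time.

13.7 m³/s

t̄ = (14.2 + 14.0 + 15.5 + 13.7 + 14.5) / 5 = 14.38 s
v_surface = L / t̄ = 17.13 / 14.38 = 1.191 m/s
v_mean = 0.86 × 1.191 = 1.024 m/s
Q = A × v_mean = 13.4 × 1.024 = 13.73 m³/s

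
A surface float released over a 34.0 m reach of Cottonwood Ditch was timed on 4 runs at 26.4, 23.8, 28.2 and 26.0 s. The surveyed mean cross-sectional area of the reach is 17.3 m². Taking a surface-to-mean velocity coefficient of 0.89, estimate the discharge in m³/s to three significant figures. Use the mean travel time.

20.1 m³/s

t̄ = (26.4 + 23.8 + 28.2 + 26.0) / 4 = 26.1 s
v_surface = L / t̄ = 34.0 / 26.1 = 1.303 m/s
v_mean = 0.89 × 1.303 = 1.159 m/s
Q = A × v_mean = 17.3 × 1.159 = 20.06 m³/s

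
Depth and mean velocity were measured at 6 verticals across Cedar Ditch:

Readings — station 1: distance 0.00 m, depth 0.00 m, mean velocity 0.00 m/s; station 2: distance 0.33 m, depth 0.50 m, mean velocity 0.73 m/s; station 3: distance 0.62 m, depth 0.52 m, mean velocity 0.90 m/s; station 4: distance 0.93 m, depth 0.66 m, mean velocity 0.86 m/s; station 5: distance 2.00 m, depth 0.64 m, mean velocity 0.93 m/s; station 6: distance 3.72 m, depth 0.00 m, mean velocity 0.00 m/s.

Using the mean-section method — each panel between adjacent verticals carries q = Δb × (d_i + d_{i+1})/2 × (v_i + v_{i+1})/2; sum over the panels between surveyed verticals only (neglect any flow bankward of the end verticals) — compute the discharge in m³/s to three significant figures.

1.19 m³/s

Panel 1-2: Δb = 0.33 m, d̄ = (0.00+0.50)/2 = 0.25, v̄ = (0.00+0.73)/2 = 0.365 → q = 0.33×0.25×0.365 = 0.03011 m³/s
Panel 2-3: Δb = 0.29 m, d̄ = (0.50+0.52)/2 = 0.51, v̄ = (0.73+0.90)/2 = 0.815 → q = 0.29×0.51×0.815 = 0.1205 m³/s
Panel 3-4: Δb = 0.31 m, d̄ = (0.52+0.66)/2 = 0.59, v̄ = (0.90+0.86)/2 = 0.88 → q = 0.31×0.59×0.88 = 0.1610 m³/s
Panel 4-5: Δb = 1.07 m, d̄ = (0.66+0.64)/2 = 0.65, v̄ = (0.86+0.93)/2 = 0.895 → q = 1.07×0.65×0.895 = 0.6225 m³/s
Panel 5-6: Δb = 1.72 m, d̄ = (0.64+0.00)/2 = 0.32, v̄ = (0.93+0.00)/2 = 0.465 → q = 1.72×0.32×0.465 = 0.2559 m³/s
Q = Σ q = 1.190 m³/s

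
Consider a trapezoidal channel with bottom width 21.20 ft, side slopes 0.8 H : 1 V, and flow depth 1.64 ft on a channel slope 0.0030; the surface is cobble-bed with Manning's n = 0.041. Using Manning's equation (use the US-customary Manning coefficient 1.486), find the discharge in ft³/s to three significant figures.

A = (b + z·y)·y = (21.20 + 0.8×1.64)×1.64 = 36.92 ft²
P = b + 2y√(1+z²) = 21.20 + 2×1.64×√(1+0.8²) = 25.40 ft
R = A/P = 36.92/25.40 = 1.454 ft
Q = (1.486/n)·A·R^(2/3)·S^(1/2) = (1.486/0.041) × 36.92 × 1.454^(2/3) × 0.0030^(1/2) = 94.04 ft³/s

94.0 ft³/s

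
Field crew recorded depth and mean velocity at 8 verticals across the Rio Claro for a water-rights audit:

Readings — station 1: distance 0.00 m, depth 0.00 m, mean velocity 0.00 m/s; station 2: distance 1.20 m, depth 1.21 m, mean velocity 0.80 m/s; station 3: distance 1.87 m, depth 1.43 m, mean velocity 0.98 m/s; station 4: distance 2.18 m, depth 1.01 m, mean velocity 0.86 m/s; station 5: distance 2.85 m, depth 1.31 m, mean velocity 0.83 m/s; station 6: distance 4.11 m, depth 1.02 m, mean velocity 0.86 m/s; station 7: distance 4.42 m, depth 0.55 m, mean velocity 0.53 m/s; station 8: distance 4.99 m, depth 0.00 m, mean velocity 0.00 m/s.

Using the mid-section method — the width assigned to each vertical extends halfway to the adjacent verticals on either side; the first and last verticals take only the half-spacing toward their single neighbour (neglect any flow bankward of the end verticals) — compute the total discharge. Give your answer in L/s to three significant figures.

w_2 = (1.87 − 0.00)/2 = 0.935 m; q_2 = 0.80 × 1.21 × 0.935 = 0.9051 m³/s
w_3 = (2.18 − 1.20)/2 = 0.49 m; q_3 = 0.98 × 1.43 × 0.49 = 0.6867 m³/s
w_4 = (2.85 − 1.87)/2 = 0.49 m; q_4 = 0.86 × 1.01 × 0.49 = 0.4256 m³/s
w_5 = (4.11 − 2.18)/2 = 0.965 m; q_5 = 0.83 × 1.31 × 0.965 = 1.049 m³/s
w_6 = (4.42 − 2.85)/2 = 0.785 m; q_6 = 0.86 × 1.02 × 0.785 = 0.6886 m³/s
w_7 = (4.99 − 4.11)/2 = 0.44 m; q_7 = 0.53 × 0.55 × 0.44 = 0.1283 m³/s
Stations 1, 8 contribute zero (depth or velocity is 0).
Q = Σ qᵢ = 3.883 m³/s
= 3.883 × 1000 = 3883 L/s

3880 L/s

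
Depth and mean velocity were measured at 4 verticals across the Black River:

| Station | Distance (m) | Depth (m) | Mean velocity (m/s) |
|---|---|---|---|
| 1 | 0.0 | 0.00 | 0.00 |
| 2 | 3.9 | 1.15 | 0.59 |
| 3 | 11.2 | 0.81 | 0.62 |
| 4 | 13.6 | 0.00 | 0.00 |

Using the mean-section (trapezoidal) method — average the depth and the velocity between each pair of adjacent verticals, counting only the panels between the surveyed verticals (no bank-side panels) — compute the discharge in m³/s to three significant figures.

5.29 m³/s

Panel 1-2: Δb = 3.9 m, d̄ = (0.00+1.15)/2 = 0.575, v̄ = (0.00+0.59)/2 = 0.295 → q = 3.9×0.575×0.295 = 0.6615 m³/s
Panel 2-3: Δb = 7.3 m, d̄ = (1.15+0.81)/2 = 0.98, v̄ = (0.59+0.62)/2 = 0.605 → q = 7.3×0.98×0.605 = 4.328 m³/s
Panel 3-4: Δb = 2.4 m, d̄ = (0.81+0.00)/2 = 0.405, v̄ = (0.62+0.00)/2 = 0.31 → q = 2.4×0.405×0.31 = 0.3013 m³/s
Q = Σ q = 5.291 m³/s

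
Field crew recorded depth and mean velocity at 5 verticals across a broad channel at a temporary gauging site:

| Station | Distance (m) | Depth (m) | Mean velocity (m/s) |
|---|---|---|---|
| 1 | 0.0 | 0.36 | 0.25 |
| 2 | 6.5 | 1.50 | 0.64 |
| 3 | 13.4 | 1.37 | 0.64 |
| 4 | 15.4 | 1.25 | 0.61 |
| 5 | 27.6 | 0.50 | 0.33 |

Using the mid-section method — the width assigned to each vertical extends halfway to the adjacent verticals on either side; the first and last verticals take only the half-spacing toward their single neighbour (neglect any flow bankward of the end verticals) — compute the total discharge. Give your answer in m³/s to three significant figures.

w_1 = (6.5 − 0.0)/2 = 3.25 m; q_1 = 0.25 × 0.36 × 3.25 = 0.2925 m³/s
w_2 = (13.4 − 0.0)/2 = 6.7 m; q_2 = 0.64 × 1.50 × 6.7 = 6.432 m³/s
w_3 = (15.4 − 6.5)/2 = 4.45 m; q_3 = 0.64 × 1.37 × 4.45 = 3.902 m³/s
w_4 = (27.6 − 13.4)/2 = 7.1 m; q_4 = 0.61 × 1.25 × 7.1 = 5.414 m³/s
w_5 = (27.6 − 15.4)/2 = 6.1 m; q_5 = 0.33 × 0.50 × 6.1 = 1.007 m³/s
Q = Σ qᵢ = 17.05 m³/s

17.0 m³/s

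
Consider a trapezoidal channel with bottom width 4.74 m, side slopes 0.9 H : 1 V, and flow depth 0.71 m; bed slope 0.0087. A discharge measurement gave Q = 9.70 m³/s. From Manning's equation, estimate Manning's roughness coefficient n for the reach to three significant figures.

0.0254

A = (b + z·y)·y = (4.74 + 0.9×0.71)×0.71 = 3.819 m²
P = b + 2y√(1+z²) = 4.74 + 2×0.71×√(1+0.9²) = 6.650 m
R = A/P = 3.819/6.650 = 0.5743 m
n = (1/Q)·A·R^(2/3)·S^(1/2) = (1/9.70) × 3.819 × 0.6909 × 0.09327 = 0.02537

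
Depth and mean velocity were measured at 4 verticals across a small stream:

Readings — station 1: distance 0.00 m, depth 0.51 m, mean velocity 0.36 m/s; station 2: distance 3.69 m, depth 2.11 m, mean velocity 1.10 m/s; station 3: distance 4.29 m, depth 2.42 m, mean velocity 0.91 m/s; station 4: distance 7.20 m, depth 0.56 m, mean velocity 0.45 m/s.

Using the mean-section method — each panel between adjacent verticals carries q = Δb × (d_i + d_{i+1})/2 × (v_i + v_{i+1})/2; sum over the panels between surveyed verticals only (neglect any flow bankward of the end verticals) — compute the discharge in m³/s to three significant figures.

Panel 1-2: Δb = 3.69 m, d̄ = (0.51+2.11)/2 = 1.31, v̄ = (0.36+1.10)/2 = 0.73 → q = 3.69×1.31×0.73 = 3.529 m³/s
Panel 2-3: Δb = 0.6 m, d̄ = (2.11+2.42)/2 = 2.265, v̄ = (1.10+0.91)/2 = 1.005 → q = 0.6×2.265×1.005 = 1.366 m³/s
Panel 3-4: Δb = 2.91 m, d̄ = (2.42+0.56)/2 = 1.49, v̄ = (0.91+0.45)/2 = 0.68 → q = 2.91×1.49×0.68 = 2.948 m³/s
Q = Σ q = 7.843 m³/s

7.84 m³/s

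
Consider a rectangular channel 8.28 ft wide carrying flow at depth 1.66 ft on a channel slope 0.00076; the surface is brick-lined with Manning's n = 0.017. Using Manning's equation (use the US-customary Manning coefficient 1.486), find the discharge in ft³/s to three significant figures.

A = b·y = 8.28 × 1.66 = 13.74 ft²
P = b + 2y = 8.28 + 2×1.66 = 11.60 ft
R = A/P = 13.74/11.60 = 1.185 ft
Q = (1.486/n)·A·R^(2/3)·S^(1/2) = (1.486/0.017) × 13.74 × 1.185^(2/3) × 0.00076^(1/2) = 37.09 ft³/s

37.1 ft³/s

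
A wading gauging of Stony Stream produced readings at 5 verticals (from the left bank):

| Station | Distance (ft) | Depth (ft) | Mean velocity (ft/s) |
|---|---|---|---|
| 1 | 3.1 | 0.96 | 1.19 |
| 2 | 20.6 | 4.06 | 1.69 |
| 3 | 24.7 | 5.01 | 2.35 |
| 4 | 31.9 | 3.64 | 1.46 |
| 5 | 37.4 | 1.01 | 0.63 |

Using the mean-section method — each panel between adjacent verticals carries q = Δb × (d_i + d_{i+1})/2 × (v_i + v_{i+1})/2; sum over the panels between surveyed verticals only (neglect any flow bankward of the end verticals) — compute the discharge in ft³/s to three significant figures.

173 ft³/s

Panel 1-2: Δb = 17.5 ft, d̄ = (0.96+4.06)/2 = 2.51, v̄ = (1.19+1.69)/2 = 1.44 → q = 17.5×2.51×1.44 = 63.25 ft³/s
Panel 2-3: Δb = 4.1 ft, d̄ = (4.06+5.01)/2 = 4.535, v̄ = (1.69+2.35)/2 = 2.02 → q = 4.1×4.535×2.02 = 37.56 ft³/s
Panel 3-4: Δb = 7.2 ft, d̄ = (5.01+3.64)/2 = 4.325, v̄ = (2.35+1.46)/2 = 1.905 → q = 7.2×4.325×1.905 = 59.32 ft³/s
Panel 4-5: Δb = 5.5 ft, d̄ = (3.64+1.01)/2 = 2.325, v̄ = (1.46+0.63)/2 = 1.045 → q = 5.5×2.325×1.045 = 13.36 ft³/s
Q = Σ q = 173.5 ft³/s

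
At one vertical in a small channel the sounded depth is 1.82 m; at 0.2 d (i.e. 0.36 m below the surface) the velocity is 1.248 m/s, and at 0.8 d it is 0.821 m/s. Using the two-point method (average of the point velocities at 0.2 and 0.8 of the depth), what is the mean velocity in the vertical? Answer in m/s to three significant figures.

1.03 m/s

v̄ = (1.248 + 0.821) / 2 = 1.035 m/s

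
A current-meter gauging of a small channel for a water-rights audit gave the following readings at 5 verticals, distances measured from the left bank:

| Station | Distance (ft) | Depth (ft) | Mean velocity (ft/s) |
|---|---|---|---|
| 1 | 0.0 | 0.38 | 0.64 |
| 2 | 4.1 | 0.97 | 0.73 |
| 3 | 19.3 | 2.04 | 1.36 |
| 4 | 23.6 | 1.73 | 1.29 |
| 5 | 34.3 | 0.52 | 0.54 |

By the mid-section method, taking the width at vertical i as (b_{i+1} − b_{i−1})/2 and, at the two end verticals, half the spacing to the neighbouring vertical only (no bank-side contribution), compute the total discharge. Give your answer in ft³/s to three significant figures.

w_1 = (4.1 − 0.0)/2 = 2.05 ft; q_1 = 0.64 × 0.38 × 2.05 = 0.4986 ft³/s
w_2 = (19.3 − 0.0)/2 = 9.65 ft; q_2 = 0.73 × 0.97 × 9.65 = 6.833 ft³/s
w_3 = (23.6 − 4.1)/2 = 9.75 ft; q_3 = 1.36 × 2.04 × 9.75 = 27.05 ft³/s
w_4 = (34.3 − 19.3)/2 = 7.5 ft; q_4 = 1.29 × 1.73 × 7.5 = 16.74 ft³/s
w_5 = (34.3 − 23.6)/2 = 5.35 ft; q_5 = 0.54 × 0.52 × 5.35 = 1.502 ft³/s
Q = Σ qᵢ = 52.62 ft³/s

52.6 ft³/s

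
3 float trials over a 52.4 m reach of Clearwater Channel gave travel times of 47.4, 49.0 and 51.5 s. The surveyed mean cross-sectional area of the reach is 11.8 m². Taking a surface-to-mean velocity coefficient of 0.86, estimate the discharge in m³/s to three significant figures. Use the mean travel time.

t̄ = (47.4 + 49.0 + 51.5) / 3 = 49.3 s
v_surface = L / t̄ = 52.4 / 49.3 = 1.063 m/s
v_mean = 0.86 × 1.063 = 0.9141 m/s
Q = A × v_mean = 11.8 × 0.9141 = 10.79 m³/s

10.8 m³/s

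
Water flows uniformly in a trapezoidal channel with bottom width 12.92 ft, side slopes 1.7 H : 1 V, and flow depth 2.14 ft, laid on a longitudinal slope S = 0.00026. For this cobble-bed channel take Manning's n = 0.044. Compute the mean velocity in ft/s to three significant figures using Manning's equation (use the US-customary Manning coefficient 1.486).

0.763 ft/s

A = (b + z·y)·y = (12.92 + 1.7×2.14)×2.14 = 35.43 ft²
P = b + 2y√(1+z²) = 12.92 + 2×2.14×√(1+1.7²) = 21.36 ft
R = A/P = 35.43/21.36 = 1.659 ft
Q = (1.486/n)·A·R^(2/3)·S^(1/2) = (1.486/0.044) × 35.43 × 1.659^(2/3) × 0.00026^(1/2) = 27.04 ft³/s
V = Q/A = 27.04/35.43 = 0.7631 ft/s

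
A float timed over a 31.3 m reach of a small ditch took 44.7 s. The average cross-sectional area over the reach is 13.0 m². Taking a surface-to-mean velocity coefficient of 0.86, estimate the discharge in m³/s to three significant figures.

v_surface = L / t̄ = 31.3 / 44.7 = 0.7002 m/s
v_mean = 0.86 × 0.7002 = 0.6022 m/s
Q = A × v_mean = 13.0 × 0.6022 = 7.829 m³/s

7.83 m³/s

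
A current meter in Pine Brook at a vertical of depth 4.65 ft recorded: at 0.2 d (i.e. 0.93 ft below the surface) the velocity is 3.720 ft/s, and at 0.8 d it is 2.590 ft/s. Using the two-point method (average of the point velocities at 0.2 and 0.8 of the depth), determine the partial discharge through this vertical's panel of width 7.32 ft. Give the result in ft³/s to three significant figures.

v̄ = (3.720 + 2.590) / 2 = 3.155 ft/s
q = v̄ × d × w = 3.155 × 4.65 × 7.32 = 107.4 ft³/s

107 ft³/s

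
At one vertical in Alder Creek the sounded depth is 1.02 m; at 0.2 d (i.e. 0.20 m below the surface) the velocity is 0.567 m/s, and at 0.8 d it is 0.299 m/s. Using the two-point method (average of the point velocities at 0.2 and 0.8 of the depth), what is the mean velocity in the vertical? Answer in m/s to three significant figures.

0.433 m/s

v̄ = (0.567 + 0.299) / 2 = 0.4330 m/s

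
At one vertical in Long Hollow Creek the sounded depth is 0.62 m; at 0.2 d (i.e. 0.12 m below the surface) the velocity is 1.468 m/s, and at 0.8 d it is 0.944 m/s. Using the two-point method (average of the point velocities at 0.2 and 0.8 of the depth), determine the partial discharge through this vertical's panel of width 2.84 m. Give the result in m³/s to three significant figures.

v̄ = (1.468 + 0.944) / 2 = 1.206 m/s
q = v̄ × d × w = 1.206 × 0.62 × 2.84 = 2.124 m³/s

2.12 m³/s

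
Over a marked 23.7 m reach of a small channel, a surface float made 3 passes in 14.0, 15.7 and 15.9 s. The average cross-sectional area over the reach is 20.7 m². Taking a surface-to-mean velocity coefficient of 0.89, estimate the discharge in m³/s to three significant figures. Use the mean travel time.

28.7 m³/s

t̄ = (14.0 + 15.7 + 15.9) / 3 = 15.2 s
v_surface = L / t̄ = 23.7 / 15.2 = 1.559 m/s
v_mean = 0.89 × 1.559 = 1.388 m/s
Q = A × v_mean = 20.7 × 1.388 = 28.73 m³/s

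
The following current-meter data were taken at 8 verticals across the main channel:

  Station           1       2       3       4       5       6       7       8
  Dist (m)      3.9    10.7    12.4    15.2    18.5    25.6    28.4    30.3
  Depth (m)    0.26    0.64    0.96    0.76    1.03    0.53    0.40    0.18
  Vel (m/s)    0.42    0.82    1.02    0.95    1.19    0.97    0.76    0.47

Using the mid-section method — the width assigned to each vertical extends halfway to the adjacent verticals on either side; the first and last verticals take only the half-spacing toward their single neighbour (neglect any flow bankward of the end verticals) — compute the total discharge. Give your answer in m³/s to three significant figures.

16.7 m³/s

w_1 = (10.7 − 3.9)/2 = 3.4 m; q_1 = 0.42 × 0.26 × 3.4 = 0.3713 m³/s
w_2 = (12.4 − 3.9)/2 = 4.25 m; q_2 = 0.82 × 0.64 × 4.25 = 2.230 m³/s
w_3 = (15.2 − 10.7)/2 = 2.25 m; q_3 = 1.02 × 0.96 × 2.25 = 2.203 m³/s
w_4 = (18.5 − 12.4)/2 = 3.05 m; q_4 = 0.95 × 0.76 × 3.05 = 2.202 m³/s
w_5 = (25.6 − 15.2)/2 = 5.2 m; q_5 = 1.19 × 1.03 × 5.2 = 6.374 m³/s
w_6 = (28.4 − 18.5)/2 = 4.95 m; q_6 = 0.97 × 0.53 × 4.95 = 2.545 m³/s
w_7 = (30.3 − 25.6)/2 = 2.35 m; q_7 = 0.76 × 0.40 × 2.35 = 0.7144 m³/s
w_8 = (30.3 − 28.4)/2 = 0.95 m; q_8 = 0.47 × 0.18 × 0.95 = 0.08037 m³/s
Q = Σ qᵢ = 16.72 m³/s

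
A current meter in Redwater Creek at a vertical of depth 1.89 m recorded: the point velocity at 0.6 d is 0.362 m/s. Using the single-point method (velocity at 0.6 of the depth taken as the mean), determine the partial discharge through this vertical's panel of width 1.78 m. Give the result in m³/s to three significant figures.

1.22 m³/s

v̄ = v₀.₆ = 0.362 m/s
q = v̄ × d × w = 0.3620 × 1.89 × 1.78 = 1.218 m³/s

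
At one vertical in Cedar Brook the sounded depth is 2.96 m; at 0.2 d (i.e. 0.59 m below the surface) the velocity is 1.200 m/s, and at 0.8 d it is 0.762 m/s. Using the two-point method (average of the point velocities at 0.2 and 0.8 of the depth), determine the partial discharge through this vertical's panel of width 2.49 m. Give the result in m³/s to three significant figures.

v̄ = (1.200 + 0.762) / 2 = 0.9810 m/s
q = v̄ × d × w = 0.9810 × 2.96 × 2.49 = 7.230 m³/s

7.23 m³/s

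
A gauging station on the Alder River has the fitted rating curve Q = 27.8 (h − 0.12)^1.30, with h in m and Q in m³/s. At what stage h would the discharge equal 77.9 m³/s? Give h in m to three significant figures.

h − h₀ = (Q/C)^(1/b) = (77.9/27.8)^(1/1.30) = 2.209 m
h = 0.12 + 2.209 = 2.329 m

2.33 m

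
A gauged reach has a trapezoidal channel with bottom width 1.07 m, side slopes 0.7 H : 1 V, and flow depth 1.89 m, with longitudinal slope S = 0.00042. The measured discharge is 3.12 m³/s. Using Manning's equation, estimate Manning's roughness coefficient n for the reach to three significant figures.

0.0255

A = (b + z·y)·y = (1.07 + 0.7×1.89)×1.89 = 4.523 m²
P = b + 2y√(1+z²) = 1.07 + 2×1.89×√(1+0.7²) = 5.684 m
R = A/P = 4.523/5.684 = 0.7957 m
n = (1/Q)·A·R^(2/3)·S^(1/2) = (1/3.12) × 4.523 × 0.8587 × 0.02049 = 0.02551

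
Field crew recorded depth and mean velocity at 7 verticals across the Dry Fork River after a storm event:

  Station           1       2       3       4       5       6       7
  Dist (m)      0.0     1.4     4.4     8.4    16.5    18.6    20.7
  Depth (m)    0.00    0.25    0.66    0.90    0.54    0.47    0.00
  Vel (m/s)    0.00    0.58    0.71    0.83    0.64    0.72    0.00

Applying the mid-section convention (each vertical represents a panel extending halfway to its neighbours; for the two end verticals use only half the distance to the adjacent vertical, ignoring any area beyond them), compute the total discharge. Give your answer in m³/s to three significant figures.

w_2 = (4.4 − 0.0)/2 = 2.2 m; q_2 = 0.58 × 0.25 × 2.2 = 0.3190 m³/s
w_3 = (8.4 − 1.4)/2 = 3.5 m; q_3 = 0.71 × 0.66 × 3.5 = 1.640 m³/s
w_4 = (16.5 − 4.4)/2 = 6.05 m; q_4 = 0.83 × 0.90 × 6.05 = 4.519 m³/s
w_5 = (18.6 − 8.4)/2 = 5.1 m; q_5 = 0.64 × 0.54 × 5.1 = 1.763 m³/s
w_6 = (20.7 − 16.5)/2 = 2.1 m; q_6 = 0.72 × 0.47 × 2.1 = 0.7106 m³/s
Stations 1, 7 contribute zero (depth or velocity is 0).
Q = Σ qᵢ = 8.952 m³/s

8.95 m³/s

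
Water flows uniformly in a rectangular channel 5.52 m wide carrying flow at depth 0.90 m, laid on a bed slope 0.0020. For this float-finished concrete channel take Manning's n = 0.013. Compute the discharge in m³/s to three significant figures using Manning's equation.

A = b·y = 5.52 × 0.90 = 4.968 m²
P = b + 2y = 5.52 + 2×0.90 = 7.320 m
R = A/P = 4.968/7.320 = 0.6787 m
Q = (1/n)·A·R^(2/3)·S^(1/2) = (1/0.013) × 4.968 × 0.6787^(2/3) × 0.0020^(1/2) = 13.20 m³/s

13.2 m³/s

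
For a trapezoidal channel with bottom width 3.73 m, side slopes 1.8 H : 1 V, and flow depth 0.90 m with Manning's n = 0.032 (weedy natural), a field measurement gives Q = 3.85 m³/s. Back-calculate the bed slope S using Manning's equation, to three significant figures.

A = (b + z·y)·y = (3.73 + 1.8×0.90)×0.90 = 4.815 m²
P = b + 2y√(1+z²) = 3.73 + 2×0.90×√(1+1.8²) = 7.436 m
R = A/P = 4.815/7.436 = 0.6475 m
S = (Q·n / (1·A·R^(2/3)))² = (3.85×0.032 / (1×4.815×0.7484))² = 0.001169

0.00117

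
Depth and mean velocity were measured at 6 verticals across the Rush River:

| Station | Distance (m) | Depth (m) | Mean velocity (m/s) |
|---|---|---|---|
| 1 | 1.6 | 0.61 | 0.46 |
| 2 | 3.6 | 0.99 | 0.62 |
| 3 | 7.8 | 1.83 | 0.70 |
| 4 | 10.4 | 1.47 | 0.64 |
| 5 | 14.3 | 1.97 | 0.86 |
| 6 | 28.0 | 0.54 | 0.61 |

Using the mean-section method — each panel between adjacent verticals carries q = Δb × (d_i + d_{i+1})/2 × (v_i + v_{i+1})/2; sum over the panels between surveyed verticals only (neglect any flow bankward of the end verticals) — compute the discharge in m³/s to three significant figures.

Panel 1-2: Δb = 2 m, d̄ = (0.61+0.99)/2 = 0.8, v̄ = (0.46+0.62)/2 = 0.54 → q = 2×0.8×0.54 = 0.8640 m³/s
Panel 2-3: Δb = 4.2 m, d̄ = (0.99+1.83)/2 = 1.41, v̄ = (0.62+0.70)/2 = 0.66 → q = 4.2×1.41×0.66 = 3.909 m³/s
Panel 3-4: Δb = 2.6 m, d̄ = (1.83+1.47)/2 = 1.65, v̄ = (0.70+0.64)/2 = 0.67 → q = 2.6×1.65×0.67 = 2.874 m³/s
Panel 4-5: Δb = 3.9 m, d̄ = (1.47+1.97)/2 = 1.72, v̄ = (0.64+0.86)/2 = 0.75 → q = 3.9×1.72×0.75 = 5.031 m³/s
Panel 5-6: Δb = 13.7 m, d̄ = (1.97+0.54)/2 = 1.255, v̄ = (0.86+0.61)/2 = 0.735 → q = 13.7×1.255×0.735 = 12.64 m³/s
Q = Σ q = 25.32 m³/s

25.3 m³/s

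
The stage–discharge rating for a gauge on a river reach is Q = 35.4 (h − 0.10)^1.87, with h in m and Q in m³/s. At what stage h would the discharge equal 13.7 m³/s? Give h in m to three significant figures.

h − h₀ = (Q/C)^(1/b) = (13.7/35.4)^(1/1.87) = 0.6019 m
h = 0.10 + 0.6019 = 0.7019 m

0.702 m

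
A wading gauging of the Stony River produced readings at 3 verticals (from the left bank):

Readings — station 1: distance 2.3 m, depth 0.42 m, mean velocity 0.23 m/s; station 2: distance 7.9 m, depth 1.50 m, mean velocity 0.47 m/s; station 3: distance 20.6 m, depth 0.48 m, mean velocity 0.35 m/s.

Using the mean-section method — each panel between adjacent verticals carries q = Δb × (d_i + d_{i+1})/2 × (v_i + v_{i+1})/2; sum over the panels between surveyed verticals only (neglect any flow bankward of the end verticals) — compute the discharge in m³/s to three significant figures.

7.04 m³/s

Panel 1-2: Δb = 5.6 m, d̄ = (0.42+1.50)/2 = 0.96, v̄ = (0.23+0.47)/2 = 0.35 → q = 5.6×0.96×0.35 = 1.882 m³/s
Panel 2-3: Δb = 12.7 m, d̄ = (1.50+0.48)/2 = 0.99, v̄ = (0.47+0.35)/2 = 0.41 → q = 12.7×0.99×0.41 = 5.155 m³/s
Q = Σ q = 7.037 m³/s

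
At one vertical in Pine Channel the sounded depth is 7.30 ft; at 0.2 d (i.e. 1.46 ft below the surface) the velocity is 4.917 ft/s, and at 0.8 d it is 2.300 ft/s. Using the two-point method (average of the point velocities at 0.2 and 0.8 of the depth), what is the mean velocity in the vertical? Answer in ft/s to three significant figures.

v̄ = (4.917 + 2.300) / 2 = 3.609 ft/s

3.61 ft/s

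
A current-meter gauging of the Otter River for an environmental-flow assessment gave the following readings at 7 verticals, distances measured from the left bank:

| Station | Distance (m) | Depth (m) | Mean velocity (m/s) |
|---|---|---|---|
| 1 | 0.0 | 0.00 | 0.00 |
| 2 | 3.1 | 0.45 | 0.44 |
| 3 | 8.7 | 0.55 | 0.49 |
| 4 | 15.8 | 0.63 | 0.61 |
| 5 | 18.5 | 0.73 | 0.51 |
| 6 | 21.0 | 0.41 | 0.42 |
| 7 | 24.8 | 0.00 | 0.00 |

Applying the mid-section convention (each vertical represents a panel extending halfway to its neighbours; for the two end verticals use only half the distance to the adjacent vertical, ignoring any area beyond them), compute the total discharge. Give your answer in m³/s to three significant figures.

w_2 = (8.7 − 0.0)/2 = 4.35 m; q_2 = 0.44 × 0.45 × 4.35 = 0.8613 m³/s
w_3 = (15.8 − 3.1)/2 = 6.35 m; q_3 = 0.49 × 0.55 × 6.35 = 1.711 m³/s
w_4 = (18.5 − 8.7)/2 = 4.9 m; q_4 = 0.61 × 0.63 × 4.9 = 1.883 m³/s
w_5 = (21.0 − 15.8)/2 = 2.6 m; q_5 = 0.51 × 0.73 × 2.6 = 0.9680 m³/s
w_6 = (24.8 − 18.5)/2 = 3.15 m; q_6 = 0.42 × 0.41 × 3.15 = 0.5424 m³/s
Stations 1, 7 contribute zero (depth or velocity is 0).
Q = Σ qᵢ = 5.966 m³/s

5.97 m³/s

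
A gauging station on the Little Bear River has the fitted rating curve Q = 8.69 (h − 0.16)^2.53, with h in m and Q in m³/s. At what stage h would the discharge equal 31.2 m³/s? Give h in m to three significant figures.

h − h₀ = (Q/C)^(1/b) = (31.2/8.69)^(1/2.53) = 1.657 m
h = 0.16 + 1.657 = 1.817 m

1.82 m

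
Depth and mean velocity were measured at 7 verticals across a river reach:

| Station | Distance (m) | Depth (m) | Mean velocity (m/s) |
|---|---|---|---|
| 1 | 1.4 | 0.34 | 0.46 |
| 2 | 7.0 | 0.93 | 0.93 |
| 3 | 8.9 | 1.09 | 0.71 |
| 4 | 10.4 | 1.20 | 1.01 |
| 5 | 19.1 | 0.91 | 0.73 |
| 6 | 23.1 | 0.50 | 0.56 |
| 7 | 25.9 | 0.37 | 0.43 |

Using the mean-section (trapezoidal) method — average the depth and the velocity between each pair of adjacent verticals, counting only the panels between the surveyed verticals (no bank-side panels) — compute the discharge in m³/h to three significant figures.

57300 m³/h

Panel 1-2: Δb = 5.6 m, d̄ = (0.34+0.93)/2 = 0.635, v̄ = (0.46+0.93)/2 = 0.695 → q = 5.6×0.635×0.695 = 2.471 m³/s
Panel 2-3: Δb = 1.9 m, d̄ = (0.93+1.09)/2 = 1.01, v̄ = (0.93+0.71)/2 = 0.82 → q = 1.9×1.01×0.82 = 1.574 m³/s
Panel 3-4: Δb = 1.5 m, d̄ = (1.09+1.20)/2 = 1.145, v̄ = (0.71+1.01)/2 = 0.86 → q = 1.5×1.145×0.86 = 1.477 m³/s
Panel 4-5: Δb = 8.7 m, d̄ = (1.20+0.91)/2 = 1.055, v̄ = (1.01+0.73)/2 = 0.87 → q = 8.7×1.055×0.87 = 7.985 m³/s
Panel 5-6: Δb = 4 m, d̄ = (0.91+0.50)/2 = 0.705, v̄ = (0.73+0.56)/2 = 0.645 → q = 4×0.705×0.645 = 1.819 m³/s
Panel 6-7: Δb = 2.8 m, d̄ = (0.50+0.37)/2 = 0.435, v̄ = (0.56+0.43)/2 = 0.495 → q = 2.8×0.435×0.495 = 0.6029 m³/s
Q = Σ q = 15.93 m³/s
= 15.93 × 3600 = 57340 m³/h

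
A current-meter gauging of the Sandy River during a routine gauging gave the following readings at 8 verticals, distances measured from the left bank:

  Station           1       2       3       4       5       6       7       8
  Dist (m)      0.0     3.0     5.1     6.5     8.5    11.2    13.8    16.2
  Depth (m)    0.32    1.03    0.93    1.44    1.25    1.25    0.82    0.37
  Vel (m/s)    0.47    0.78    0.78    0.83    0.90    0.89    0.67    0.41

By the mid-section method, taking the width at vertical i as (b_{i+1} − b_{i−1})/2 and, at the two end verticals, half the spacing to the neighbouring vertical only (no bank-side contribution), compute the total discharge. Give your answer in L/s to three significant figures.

12700 L/s

w_1 = (3.0 − 0.0)/2 = 1.5 m; q_1 = 0.47 × 0.32 × 1.5 = 0.2256 m³/s
w_2 = (5.1 − 0.0)/2 = 2.55 m; q_2 = 0.78 × 1.03 × 2.55 = 2.049 m³/s
w_3 = (6.5 − 3.0)/2 = 1.75 m; q_3 = 0.78 × 0.93 × 1.75 = 1.269 m³/s
w_4 = (8.5 − 5.1)/2 = 1.7 m; q_4 = 0.83 × 1.44 × 1.7 = 2.032 m³/s
w_5 = (11.2 − 6.5)/2 = 2.35 m; q_5 = 0.90 × 1.25 × 2.35 = 2.644 m³/s
w_6 = (13.8 − 8.5)/2 = 2.65 m; q_6 = 0.89 × 1.25 × 2.65 = 2.948 m³/s
w_7 = (16.2 − 11.2)/2 = 2.5 m; q_7 = 0.67 × 0.82 × 2.5 = 1.374 m³/s
w_8 = (16.2 − 13.8)/2 = 1.2 m; q_8 = 0.41 × 0.37 × 1.2 = 0.1820 m³/s
Q = Σ qᵢ = 12.72 m³/s
= 12.72 × 1000 = 12720 L/s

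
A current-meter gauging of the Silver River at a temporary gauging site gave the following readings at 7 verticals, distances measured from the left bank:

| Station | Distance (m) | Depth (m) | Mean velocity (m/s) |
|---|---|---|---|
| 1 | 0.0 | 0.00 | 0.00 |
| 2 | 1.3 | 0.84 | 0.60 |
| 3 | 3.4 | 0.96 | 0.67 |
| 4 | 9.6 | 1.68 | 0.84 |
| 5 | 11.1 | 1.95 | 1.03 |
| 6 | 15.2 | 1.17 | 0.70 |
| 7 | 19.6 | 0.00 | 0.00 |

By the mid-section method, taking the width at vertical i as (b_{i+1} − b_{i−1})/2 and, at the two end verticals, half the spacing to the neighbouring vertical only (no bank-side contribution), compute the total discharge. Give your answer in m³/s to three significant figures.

18.1 m³/s

w_2 = (3.4 − 0.0)/2 = 1.7 m; q_2 = 0.60 × 0.84 × 1.7 = 0.8568 m³/s
w_3 = (9.6 − 1.3)/2 = 4.15 m; q_3 = 0.67 × 0.96 × 4.15 = 2.669 m³/s
w_4 = (11.1 − 3.4)/2 = 3.85 m; q_4 = 0.84 × 1.68 × 3.85 = 5.433 m³/s
w_5 = (15.2 − 9.6)/2 = 2.8 m; q_5 = 1.03 × 1.95 × 2.8 = 5.624 m³/s
w_6 = (19.6 − 11.1)/2 = 4.25 m; q_6 = 0.70 × 1.17 × 4.25 = 3.481 m³/s
Stations 1, 7 contribute zero (depth or velocity is 0).
Q = Σ qᵢ = 18.06 m³/s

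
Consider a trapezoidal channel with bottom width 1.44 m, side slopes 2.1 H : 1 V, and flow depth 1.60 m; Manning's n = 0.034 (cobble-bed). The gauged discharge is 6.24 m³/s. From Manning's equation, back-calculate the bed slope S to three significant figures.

0.000927

A = (b + z·y)·y = (1.44 + 2.1×1.60)×1.60 = 7.680 m²
P = b + 2y√(1+z²) = 1.44 + 2×1.60×√(1+2.1²) = 8.883 m
R = A/P = 7.680/8.883 = 0.8646 m
S = (Q·n / (1·A·R^(2/3)))² = (6.24×0.034 / (1×7.680×0.9075))² = 0.0009266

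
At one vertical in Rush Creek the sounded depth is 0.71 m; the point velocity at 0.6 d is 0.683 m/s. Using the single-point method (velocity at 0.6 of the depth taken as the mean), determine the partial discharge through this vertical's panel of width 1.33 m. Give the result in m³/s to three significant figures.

0.645 m³/s

v̄ = v₀.₆ = 0.683 m/s
q = v̄ × d × w = 0.6830 × 0.71 × 1.33 = 0.6450 m³/s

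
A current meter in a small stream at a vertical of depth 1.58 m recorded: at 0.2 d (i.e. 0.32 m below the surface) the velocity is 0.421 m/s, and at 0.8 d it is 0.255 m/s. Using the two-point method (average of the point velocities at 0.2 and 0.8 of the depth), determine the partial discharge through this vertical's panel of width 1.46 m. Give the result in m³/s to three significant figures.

0.780 m³/s

v̄ = (0.421 + 0.255) / 2 = 0.3380 m/s
q = v̄ × d × w = 0.3380 × 1.58 × 1.46 = 0.7797 m³/s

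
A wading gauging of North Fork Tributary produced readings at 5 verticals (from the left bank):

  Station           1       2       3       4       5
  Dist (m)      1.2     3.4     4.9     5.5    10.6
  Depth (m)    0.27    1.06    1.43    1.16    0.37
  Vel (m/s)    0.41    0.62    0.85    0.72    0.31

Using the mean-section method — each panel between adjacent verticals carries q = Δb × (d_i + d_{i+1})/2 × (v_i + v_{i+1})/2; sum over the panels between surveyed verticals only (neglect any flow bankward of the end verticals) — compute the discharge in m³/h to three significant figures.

17100 m³/h

Panel 1-2: Δb = 2.2 m, d̄ = (0.27+1.06)/2 = 0.665, v̄ = (0.41+0.62)/2 = 0.515 → q = 2.2×0.665×0.515 = 0.7534 m³/s
Panel 2-3: Δb = 1.5 m, d̄ = (1.06+1.43)/2 = 1.245, v̄ = (0.62+0.85)/2 = 0.735 → q = 1.5×1.245×0.735 = 1.373 m³/s
Panel 3-4: Δb = 0.6 m, d̄ = (1.43+1.16)/2 = 1.295, v̄ = (0.85+0.72)/2 = 0.785 → q = 0.6×1.295×0.785 = 0.6099 m³/s
Panel 4-5: Δb = 5.1 m, d̄ = (1.16+0.37)/2 = 0.765, v̄ = (0.72+0.31)/2 = 0.515 → q = 5.1×0.765×0.515 = 2.009 m³/s
Q = Σ q = 4.745 m³/s
= 4.745 × 3600 = 17080 m³/h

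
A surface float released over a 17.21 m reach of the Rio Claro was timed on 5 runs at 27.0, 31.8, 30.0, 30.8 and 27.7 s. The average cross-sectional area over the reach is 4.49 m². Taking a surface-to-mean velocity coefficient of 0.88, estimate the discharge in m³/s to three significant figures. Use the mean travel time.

t̄ = (27.0 + 31.8 + 30.0 + 30.8 + 27.7) / 5 = 29.46 s
v_surface = L / t̄ = 17.21 / 29.46 = 0.5842 m/s
v_mean = 0.88 × 0.5842 = 0.5141 m/s
Q = A × v_mean = 4.49 × 0.5141 = 2.308 m³/s

2.31 m³/s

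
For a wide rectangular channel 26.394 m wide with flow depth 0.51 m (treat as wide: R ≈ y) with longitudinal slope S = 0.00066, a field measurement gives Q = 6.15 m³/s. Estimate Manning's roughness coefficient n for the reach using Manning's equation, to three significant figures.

A = b·y = 26.394 × 0.51 = 13.46 m²
Wide channel: R ≈ y = 0.51 m
n = (1/Q)·A·R^(2/3)·S^(1/2) = (1/6.15) × 13.46 × 0.6383 × 0.02569 = 0.03589

0.0359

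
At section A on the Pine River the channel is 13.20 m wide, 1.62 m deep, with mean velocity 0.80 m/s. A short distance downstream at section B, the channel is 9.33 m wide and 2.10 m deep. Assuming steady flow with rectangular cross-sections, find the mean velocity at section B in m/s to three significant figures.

Q = A₁V₁ = (13.20×1.62) × 0.80 = 17.11 m³/s
A₂ = 9.33 × 2.10 = 19.59 m²
V₂ = Q/A₂ = 17.11/19.59 = 0.8731 m/s

0.873 m/s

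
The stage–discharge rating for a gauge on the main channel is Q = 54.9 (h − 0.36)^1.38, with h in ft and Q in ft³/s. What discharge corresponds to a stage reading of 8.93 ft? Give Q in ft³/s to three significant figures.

Q = 54.9 × (8.93 − 0.36)^1.38 = 54.9 × 8.57^1.38 = 1064 ft³/s

1060 ft³/s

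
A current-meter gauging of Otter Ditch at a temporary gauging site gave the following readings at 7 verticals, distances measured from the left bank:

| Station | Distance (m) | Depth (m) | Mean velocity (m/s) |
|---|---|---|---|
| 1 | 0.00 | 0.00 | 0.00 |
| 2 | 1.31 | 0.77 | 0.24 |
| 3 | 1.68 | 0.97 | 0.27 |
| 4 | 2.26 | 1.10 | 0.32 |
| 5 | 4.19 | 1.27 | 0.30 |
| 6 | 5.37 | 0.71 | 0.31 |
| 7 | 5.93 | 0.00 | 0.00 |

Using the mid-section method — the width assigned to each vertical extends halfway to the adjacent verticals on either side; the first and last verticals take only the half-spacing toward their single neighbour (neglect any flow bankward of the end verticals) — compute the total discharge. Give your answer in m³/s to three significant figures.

1.51 m³/s

w_2 = (1.68 − 0.00)/2 = 0.84 m; q_2 = 0.24 × 0.77 × 0.84 = 0.1552 m³/s
w_3 = (2.26 − 1.31)/2 = 0.475 m; q_3 = 0.27 × 0.97 × 0.475 = 0.1244 m³/s
w_4 = (4.19 − 1.68)/2 = 1.255 m; q_4 = 0.32 × 1.10 × 1.255 = 0.4418 m³/s
w_5 = (5.37 − 2.26)/2 = 1.555 m; q_5 = 0.30 × 1.27 × 1.555 = 0.5925 m³/s
w_6 = (5.93 − 4.19)/2 = 0.87 m; q_6 = 0.31 × 0.71 × 0.87 = 0.1915 m³/s
Stations 1, 7 contribute zero (depth or velocity is 0).
Q = Σ qᵢ = 1.505 m³/s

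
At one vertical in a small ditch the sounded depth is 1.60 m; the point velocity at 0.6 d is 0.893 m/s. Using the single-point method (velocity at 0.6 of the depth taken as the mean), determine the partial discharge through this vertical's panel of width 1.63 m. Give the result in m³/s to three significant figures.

2.33 m³/s

v̄ = v₀.₆ = 0.893 m/s
q = v̄ × d × w = 0.8930 × 1.60 × 1.63 = 2.329 m³/s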